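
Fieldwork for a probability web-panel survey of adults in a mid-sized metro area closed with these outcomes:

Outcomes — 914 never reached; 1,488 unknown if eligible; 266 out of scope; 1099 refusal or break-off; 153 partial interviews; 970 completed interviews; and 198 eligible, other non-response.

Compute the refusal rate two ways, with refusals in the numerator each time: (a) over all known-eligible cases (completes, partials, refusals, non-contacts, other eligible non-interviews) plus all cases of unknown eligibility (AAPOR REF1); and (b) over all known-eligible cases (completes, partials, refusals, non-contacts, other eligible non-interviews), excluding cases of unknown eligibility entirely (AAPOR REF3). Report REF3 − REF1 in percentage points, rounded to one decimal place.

10.2

Num: 1099
Denom: 970 + 153 + 1099 + 914 + 198 + 1488 = 4822
REF1 = 1099 / 4822 = 0.2279
Denom: 970 + 153 + 1099 + 914 + 198 = 3334
REF3 = 1099 / 3334 = 0.3296
Difference = 32.96 − 22.79 = 10.17 percentage points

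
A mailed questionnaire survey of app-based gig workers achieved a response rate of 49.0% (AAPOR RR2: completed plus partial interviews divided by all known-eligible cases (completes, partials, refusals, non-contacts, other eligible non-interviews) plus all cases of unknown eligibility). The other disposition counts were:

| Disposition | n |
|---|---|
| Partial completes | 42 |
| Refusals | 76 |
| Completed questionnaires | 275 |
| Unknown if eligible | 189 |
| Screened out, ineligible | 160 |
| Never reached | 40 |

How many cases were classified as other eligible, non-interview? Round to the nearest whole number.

Top = 275 + 42 = 317
RR2 = 317 / D = 0.490
D = 317 / 0.490 = 646.9
Rest of base = 622
other eligible, non-interview = 646.9 − 622 ≈ 25

25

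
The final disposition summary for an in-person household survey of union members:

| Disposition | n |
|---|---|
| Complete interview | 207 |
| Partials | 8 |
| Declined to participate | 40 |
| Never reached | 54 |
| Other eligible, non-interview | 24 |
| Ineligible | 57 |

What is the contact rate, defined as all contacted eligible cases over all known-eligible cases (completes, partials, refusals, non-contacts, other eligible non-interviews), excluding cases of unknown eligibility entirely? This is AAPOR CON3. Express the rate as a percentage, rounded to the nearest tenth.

Numerator → 207 + 8 + 40 + 24 = 279
Base → 207 + 8 + 40 + 54 + 24 = 333
CON3 = 279 / 333 = 0.8378

83.8%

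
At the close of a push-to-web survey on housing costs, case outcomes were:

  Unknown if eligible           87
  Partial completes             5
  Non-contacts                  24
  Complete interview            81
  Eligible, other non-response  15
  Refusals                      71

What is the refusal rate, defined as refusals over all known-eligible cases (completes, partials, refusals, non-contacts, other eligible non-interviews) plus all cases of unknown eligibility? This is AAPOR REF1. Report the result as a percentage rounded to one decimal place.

25.1%

Numerator = 71
Denom = 81 + 5 + 71 + 24 + 15 + 87 = 283
REF1 = 71 / 283 = 0.2509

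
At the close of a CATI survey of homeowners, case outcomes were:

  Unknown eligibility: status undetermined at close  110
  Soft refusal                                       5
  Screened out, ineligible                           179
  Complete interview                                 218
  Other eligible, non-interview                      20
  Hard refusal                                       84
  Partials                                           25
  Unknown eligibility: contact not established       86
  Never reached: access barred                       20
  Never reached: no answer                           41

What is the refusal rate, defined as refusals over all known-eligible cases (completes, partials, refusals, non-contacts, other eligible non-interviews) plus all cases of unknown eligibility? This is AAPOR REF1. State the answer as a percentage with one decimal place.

14.6%

Refused = 84 + 5 = 89
Never reached = 41 + 20 = 61
Eligibility not determined = 86 + 110 = 196
Numerator → 89
Base → 218 + 25 + 89 + 61 + 20 + 196 = 609
REF1 = 89 / 609 = 0.1461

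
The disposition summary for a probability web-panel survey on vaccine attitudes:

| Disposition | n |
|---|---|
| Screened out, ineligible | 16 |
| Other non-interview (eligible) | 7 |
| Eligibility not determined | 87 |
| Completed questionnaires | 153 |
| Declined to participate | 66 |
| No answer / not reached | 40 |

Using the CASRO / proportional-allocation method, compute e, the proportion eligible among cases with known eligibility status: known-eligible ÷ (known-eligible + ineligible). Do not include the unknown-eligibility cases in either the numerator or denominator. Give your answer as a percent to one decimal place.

Determined eligible = 153 + 66 + 40 + 7 = 266
e = 266 / (266 + 16) = 266 / 282 = 0.9433

94.3%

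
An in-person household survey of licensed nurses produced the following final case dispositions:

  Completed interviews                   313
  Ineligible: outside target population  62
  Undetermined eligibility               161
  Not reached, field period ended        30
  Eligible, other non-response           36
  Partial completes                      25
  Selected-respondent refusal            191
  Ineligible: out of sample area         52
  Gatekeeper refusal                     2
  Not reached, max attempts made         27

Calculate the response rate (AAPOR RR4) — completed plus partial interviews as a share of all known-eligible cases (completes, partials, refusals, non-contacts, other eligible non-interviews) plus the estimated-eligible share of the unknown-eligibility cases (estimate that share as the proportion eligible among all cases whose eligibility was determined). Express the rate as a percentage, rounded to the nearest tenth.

Refusal or break-off = 2 + 191 = 193
Never reached = 30 + 27 = 57
Ineligible = 62 + 52 = 114
Top: 313 + 25 = 338
Eligible (known): 313 + 25 + 193 + 57 + 36 = 624
e = 624 / (624 + 114) = 624 / 738 = 0.8455
Eligible share of unknowns: 0.8455 × 161 = 136.13
Denom: 624 + 136.13 = 760.13
RR4 = 338 / 760.13 = 0.4447

44.5%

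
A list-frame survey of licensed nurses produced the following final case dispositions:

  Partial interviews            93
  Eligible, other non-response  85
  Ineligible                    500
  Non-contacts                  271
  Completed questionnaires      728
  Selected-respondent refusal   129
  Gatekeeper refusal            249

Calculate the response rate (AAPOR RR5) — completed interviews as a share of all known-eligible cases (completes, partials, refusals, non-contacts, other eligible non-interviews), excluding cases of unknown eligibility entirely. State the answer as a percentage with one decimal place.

Declined to participate = 249 + 129 = 378
Top → 728
Denominator → 728 + 93 + 378 + 271 + 85 = 1555
RR5 = 728 / 1555 = 0.4682

46.8%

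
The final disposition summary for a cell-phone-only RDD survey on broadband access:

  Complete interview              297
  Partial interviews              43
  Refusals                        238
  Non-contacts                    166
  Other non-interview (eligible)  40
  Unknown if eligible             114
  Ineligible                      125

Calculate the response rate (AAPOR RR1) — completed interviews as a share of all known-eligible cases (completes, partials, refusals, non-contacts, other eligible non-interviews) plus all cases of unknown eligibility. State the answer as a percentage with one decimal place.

33.1%

Top → 297
Denominator → 297 + 43 + 238 + 166 + 40 + 114 = 898
RR1 = 297 / 898 = 0.3307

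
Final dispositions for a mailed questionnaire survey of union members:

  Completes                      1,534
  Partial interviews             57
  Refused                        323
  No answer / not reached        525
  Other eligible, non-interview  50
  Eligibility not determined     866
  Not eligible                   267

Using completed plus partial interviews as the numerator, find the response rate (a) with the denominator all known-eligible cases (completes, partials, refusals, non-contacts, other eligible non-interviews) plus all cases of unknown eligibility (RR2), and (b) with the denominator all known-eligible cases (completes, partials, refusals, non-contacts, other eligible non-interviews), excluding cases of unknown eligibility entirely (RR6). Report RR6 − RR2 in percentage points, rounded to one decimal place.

Top = 1534 + 57 = 1591
Base = 1534 + 57 + 323 + 525 + 50 + 866 = 3355
RR2 = 1591 / 3355 = 0.4742
Base = 1534 + 57 + 323 + 525 + 50 = 2489
RR6 = 1591 / 2489 = 0.6392
Difference = 63.92 − 47.42 = 16.50 percentage points

16.5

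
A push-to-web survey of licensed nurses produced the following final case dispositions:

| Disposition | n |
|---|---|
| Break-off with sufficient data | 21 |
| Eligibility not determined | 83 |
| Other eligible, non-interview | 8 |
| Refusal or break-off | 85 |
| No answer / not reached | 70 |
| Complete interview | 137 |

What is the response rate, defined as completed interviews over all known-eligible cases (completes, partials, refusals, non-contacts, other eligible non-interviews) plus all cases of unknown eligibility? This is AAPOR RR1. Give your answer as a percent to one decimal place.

Top → 137
Denom → 137 + 21 + 85 + 70 + 8 + 83 = 404
RR1 = 137 / 404 = 0.3391

33.9%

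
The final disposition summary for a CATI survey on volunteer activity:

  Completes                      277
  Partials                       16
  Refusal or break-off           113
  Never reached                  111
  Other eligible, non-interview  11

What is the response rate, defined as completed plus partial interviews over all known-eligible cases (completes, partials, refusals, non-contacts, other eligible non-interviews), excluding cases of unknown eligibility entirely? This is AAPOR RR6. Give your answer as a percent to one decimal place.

55.5%

Num: 277 + 16 = 293
Denominator: 277 + 16 + 113 + 111 + 11 = 528
RR6 = 293 / 528 = 0.5549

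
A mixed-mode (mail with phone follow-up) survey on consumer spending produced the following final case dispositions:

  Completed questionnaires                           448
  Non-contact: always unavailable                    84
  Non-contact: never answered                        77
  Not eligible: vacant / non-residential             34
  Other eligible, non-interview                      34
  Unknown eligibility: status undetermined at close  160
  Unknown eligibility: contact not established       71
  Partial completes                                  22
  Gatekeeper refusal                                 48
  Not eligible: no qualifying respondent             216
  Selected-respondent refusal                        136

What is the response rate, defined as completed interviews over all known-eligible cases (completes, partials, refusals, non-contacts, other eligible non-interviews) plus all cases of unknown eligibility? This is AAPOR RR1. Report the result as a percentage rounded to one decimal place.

41.5%

Declined to participate = 48 + 136 = 184
Never reached = 77 + 84 = 161
Unknown eligibility = 71 + 160 = 231
Ineligible = 216 + 34 = 250
Top = 448
Base = 448 + 22 + 184 + 161 + 34 + 231 = 1080
RR1 = 448 / 1080 = 0.4148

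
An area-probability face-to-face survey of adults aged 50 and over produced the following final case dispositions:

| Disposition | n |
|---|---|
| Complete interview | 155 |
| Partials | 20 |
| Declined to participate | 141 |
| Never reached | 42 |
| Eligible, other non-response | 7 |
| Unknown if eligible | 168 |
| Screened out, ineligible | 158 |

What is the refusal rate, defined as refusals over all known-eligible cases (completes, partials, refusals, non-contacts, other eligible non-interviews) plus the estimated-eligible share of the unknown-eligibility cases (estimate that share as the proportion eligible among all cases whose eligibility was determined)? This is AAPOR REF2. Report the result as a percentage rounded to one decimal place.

29.2%

Numerator → 141
Known eligible → 155 + 20 + 141 + 42 + 7 = 365
e = 365 / (365 + 158) = 365 / 523 = 0.6979
e × U → 0.6979 × 168 = 117.25
Base → 365 + 117.25 = 482.25
REF2 = 141 / 482.25 = 0.2924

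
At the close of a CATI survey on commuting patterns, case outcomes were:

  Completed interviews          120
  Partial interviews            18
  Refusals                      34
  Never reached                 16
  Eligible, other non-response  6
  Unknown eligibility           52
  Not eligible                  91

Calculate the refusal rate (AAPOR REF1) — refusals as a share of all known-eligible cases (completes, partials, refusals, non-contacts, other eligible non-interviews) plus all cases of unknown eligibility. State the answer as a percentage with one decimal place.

Numerator = 34
Base = 120 + 18 + 34 + 16 + 6 + 52 = 246
REF1 = 34 / 246 = 0.1382

13.8%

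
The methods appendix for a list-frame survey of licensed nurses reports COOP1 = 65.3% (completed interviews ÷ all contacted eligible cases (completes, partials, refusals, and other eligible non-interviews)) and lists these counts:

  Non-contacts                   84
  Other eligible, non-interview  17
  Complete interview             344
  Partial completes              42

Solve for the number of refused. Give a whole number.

124

COOP1 = 344 / D = 0.653
D = 344 / 0.653 = 526.8
Other denominator terms total 403
refused = 526.8 − 403 ≈ 124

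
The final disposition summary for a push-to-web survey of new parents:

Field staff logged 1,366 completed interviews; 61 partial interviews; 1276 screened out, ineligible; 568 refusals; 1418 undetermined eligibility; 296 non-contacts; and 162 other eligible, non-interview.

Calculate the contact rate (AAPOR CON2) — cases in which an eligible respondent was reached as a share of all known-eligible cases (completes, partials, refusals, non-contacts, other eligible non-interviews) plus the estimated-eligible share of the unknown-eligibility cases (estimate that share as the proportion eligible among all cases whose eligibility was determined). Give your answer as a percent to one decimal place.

63.7%

Num → 1366 + 61 + 568 + 162 = 2157
Determined eligible → 1366 + 61 + 568 + 296 + 162 = 2453
e = 2453 / (2453 + 1276) = 2453 / 3729 = 0.6578
Eligible share of unknowns → 0.6578 × 1418 = 932.76
Denominator → 2453 + 932.76 = 3385.76
CON2 = 2157 / 3385.76 = 0.6371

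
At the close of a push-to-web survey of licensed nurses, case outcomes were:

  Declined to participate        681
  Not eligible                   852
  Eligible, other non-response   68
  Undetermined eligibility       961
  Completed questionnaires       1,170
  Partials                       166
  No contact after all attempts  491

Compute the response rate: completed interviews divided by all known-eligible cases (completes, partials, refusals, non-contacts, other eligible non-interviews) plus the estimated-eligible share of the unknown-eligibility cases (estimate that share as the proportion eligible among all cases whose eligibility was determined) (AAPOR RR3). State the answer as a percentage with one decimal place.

35.5%

Numerator: 1170
Known eligible: 1170 + 166 + 681 + 491 + 68 = 2576
e = 2576 / (2576 + 852) = 2576 / 3428 = 0.7515
Estimated eligible among unknowns: 0.7515 × 961 = 722.19
Base: 2576 + 722.19 = 3298.19
RR3 = 1170 / 3298.19 = 0.3547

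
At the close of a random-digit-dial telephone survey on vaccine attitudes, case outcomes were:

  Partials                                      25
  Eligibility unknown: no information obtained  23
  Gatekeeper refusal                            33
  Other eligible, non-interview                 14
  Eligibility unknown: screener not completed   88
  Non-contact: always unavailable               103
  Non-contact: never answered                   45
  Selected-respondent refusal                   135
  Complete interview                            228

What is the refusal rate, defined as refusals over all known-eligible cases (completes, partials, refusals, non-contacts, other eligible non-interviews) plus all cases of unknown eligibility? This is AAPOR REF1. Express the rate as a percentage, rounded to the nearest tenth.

Refusals = 33 + 135 = 168
No answer / not reached = 45 + 103 = 148
Unknown if eligible = 88 + 23 = 111
Numerator = 168
Base = 228 + 25 + 168 + 148 + 14 + 111 = 694
REF1 = 168 / 694 = 0.2421

24.2%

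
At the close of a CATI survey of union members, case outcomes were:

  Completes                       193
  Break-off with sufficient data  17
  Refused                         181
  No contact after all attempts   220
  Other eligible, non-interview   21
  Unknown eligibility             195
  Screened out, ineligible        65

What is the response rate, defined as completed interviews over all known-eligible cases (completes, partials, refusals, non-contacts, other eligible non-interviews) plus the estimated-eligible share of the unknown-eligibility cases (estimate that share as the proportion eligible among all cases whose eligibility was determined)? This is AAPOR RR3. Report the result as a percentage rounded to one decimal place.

Num = 193
Eligible (known) = 193 + 17 + 181 + 220 + 21 = 632
e = 632 / (632 + 65) = 632 / 697 = 0.9067
Estimated eligible among unknowns = 0.9067 × 195 = 176.81
Denominator = 632 + 176.81 = 808.81
RR3 = 193 / 808.81 = 0.2386

23.9%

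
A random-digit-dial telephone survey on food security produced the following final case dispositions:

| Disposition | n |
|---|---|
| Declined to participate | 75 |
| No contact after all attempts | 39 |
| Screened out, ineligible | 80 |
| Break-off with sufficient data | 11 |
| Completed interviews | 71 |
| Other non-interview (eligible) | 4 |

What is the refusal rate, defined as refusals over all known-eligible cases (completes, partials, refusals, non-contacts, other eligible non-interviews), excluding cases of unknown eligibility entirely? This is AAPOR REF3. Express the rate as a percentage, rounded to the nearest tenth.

Numerator → 75
Denominator → 71 + 11 + 75 + 39 + 4 = 200
REF3 = 75 / 200 = 0.3750

37.5%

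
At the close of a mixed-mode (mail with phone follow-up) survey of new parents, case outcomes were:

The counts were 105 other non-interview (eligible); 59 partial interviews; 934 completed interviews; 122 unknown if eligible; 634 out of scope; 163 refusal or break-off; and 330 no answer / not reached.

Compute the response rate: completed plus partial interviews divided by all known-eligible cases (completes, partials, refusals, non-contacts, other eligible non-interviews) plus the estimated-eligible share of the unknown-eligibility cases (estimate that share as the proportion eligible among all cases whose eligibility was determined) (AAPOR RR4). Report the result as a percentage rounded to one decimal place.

59.2%

Top = 934 + 59 = 993
Eligible (known) = 934 + 59 + 163 + 330 + 105 = 1591
e = 1591 / (1591 + 634) = 1591 / 2225 = 0.7151
Estimated eligible among unknowns = 0.7151 × 122 = 87.24
Denom = 1591 + 87.24 = 1678.24
RR4 = 993 / 1678.24 = 0.5917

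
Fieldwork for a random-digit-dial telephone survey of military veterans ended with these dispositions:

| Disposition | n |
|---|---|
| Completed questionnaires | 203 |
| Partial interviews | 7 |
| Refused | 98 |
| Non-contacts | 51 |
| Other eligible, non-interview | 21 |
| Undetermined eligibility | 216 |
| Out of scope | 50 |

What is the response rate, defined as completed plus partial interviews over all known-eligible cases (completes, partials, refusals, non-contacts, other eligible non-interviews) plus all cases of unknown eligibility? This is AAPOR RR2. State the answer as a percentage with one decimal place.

Top: 203 + 7 = 210
Base: 203 + 7 + 98 + 51 + 21 + 216 = 596
RR2 = 210 / 596 = 0.3523

35.2%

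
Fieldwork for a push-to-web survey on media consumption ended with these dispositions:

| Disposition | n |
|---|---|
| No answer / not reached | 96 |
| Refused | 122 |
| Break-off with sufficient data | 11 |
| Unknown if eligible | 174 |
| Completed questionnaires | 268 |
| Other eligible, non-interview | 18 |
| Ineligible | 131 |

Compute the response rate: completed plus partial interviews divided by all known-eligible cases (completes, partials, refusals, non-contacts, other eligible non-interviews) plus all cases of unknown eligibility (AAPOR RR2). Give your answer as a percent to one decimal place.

Numerator = 268 + 11 = 279
Denominator = 268 + 11 + 122 + 96 + 18 + 174 = 689
RR2 = 279 / 689 = 0.4049

40.5%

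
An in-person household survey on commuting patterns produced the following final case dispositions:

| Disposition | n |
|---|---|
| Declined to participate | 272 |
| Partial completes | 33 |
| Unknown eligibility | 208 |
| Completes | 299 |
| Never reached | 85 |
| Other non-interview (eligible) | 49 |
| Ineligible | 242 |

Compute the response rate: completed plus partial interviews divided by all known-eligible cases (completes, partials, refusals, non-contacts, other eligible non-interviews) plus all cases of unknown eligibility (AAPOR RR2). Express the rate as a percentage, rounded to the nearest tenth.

Num: 299 + 33 = 332
Base: 299 + 33 + 272 + 85 + 49 + 208 = 946
RR2 = 332 / 946 = 0.3510

35.1%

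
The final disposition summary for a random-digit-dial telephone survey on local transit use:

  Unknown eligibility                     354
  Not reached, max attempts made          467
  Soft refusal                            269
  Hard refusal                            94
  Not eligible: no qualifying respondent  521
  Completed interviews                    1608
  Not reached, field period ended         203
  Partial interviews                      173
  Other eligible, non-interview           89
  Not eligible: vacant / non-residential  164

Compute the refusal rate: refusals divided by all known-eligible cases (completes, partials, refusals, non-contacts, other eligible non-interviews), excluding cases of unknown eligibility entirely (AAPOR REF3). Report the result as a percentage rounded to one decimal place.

Refused = 94 + 269 = 363
No answer / not reached = 203 + 467 = 670
Ineligible = 521 + 164 = 685
Top: 363
Denominator: 1608 + 173 + 363 + 670 + 89 = 2903
REF3 = 363 / 2903 = 0.1250

12.5%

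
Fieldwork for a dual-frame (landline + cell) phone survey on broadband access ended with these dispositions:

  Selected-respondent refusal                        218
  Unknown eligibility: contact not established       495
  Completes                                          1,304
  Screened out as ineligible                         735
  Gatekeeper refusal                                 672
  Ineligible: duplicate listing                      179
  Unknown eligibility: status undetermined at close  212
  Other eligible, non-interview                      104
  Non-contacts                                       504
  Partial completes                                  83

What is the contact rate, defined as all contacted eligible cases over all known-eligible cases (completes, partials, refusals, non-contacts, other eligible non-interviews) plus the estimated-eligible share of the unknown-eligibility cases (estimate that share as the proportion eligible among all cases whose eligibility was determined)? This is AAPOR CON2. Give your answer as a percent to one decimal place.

69.6%

Declined to participate = 672 + 218 = 890
Eligibility not determined = 495 + 212 = 707
Out of scope = 735 + 179 = 914
Numerator → 1304 + 83 + 890 + 104 = 2381
Known eligible → 1304 + 83 + 890 + 504 + 104 = 2885
e = 2885 / (2885 + 914) = 2885 / 3799 = 0.7594
Eligible share of unknowns → 0.7594 × 707 = 536.90
Denom → 2885 + 536.90 = 3421.90
CON2 = 2381 / 3421.90 = 0.6958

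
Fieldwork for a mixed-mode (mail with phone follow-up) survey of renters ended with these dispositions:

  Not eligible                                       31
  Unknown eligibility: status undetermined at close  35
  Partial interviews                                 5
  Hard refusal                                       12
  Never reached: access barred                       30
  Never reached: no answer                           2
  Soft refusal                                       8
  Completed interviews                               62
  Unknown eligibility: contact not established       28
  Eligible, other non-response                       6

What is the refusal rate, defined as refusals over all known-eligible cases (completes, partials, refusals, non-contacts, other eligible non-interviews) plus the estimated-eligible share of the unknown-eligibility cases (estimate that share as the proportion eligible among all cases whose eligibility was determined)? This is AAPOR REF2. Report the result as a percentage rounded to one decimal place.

11.4%

Refused = 12 + 8 = 20
Never reached = 2 + 30 = 32
Unknown eligibility = 28 + 35 = 63
Top → 20
Known eligible → 62 + 5 + 20 + 32 + 6 = 125
e = 125 / (125 + 31) = 125 / 156 = 0.8013
Estimated eligible among unknowns → 0.8013 × 63 = 50.48
Denominator → 125 + 50.48 = 175.48
REF2 = 20 / 175.48 = 0.1140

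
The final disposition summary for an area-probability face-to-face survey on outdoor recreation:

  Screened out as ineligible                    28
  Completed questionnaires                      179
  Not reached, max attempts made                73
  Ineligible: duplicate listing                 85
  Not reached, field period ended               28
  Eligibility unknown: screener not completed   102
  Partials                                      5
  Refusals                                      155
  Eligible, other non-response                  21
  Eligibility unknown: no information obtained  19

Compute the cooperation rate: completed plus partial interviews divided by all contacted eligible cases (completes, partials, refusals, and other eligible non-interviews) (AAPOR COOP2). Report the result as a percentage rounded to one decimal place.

51.1%

No contact after all attempts = 28 + 73 = 101
Unknown eligibility = 102 + 19 = 121
Screened out, ineligible = 28 + 85 = 113
Num → 179 + 5 = 184
Denom → 179 + 5 + 155 + 21 = 360
COOP2 = 184 / 360 = 0.5111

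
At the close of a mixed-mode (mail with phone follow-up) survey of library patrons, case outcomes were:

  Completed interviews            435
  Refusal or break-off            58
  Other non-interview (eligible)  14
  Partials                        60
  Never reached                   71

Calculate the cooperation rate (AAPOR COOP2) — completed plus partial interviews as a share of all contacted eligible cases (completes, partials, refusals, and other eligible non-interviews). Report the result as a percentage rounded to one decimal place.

Num → 435 + 60 = 495
Base → 435 + 60 + 58 + 14 = 567
COOP2 = 495 / 567 = 0.8730

87.3%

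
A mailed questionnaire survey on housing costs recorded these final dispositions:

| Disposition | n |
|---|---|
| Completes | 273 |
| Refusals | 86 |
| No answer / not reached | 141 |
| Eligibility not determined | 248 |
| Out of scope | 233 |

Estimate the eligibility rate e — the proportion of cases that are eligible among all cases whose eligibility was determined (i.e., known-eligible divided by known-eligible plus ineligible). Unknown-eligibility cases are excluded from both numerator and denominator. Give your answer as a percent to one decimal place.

Eligible (known) → 273 + 86 + 141 = 500
e = 500 / (500 + 233) = 500 / 733 = 0.6821

68.2%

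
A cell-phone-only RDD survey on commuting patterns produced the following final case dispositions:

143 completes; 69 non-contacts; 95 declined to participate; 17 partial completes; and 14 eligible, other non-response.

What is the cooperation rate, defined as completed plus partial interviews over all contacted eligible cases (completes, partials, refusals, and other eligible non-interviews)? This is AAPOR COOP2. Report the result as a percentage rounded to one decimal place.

59.5%

Numerator: 143 + 17 = 160
Denominator: 143 + 17 + 95 + 14 = 269
COOP2 = 160 / 269 = 0.5948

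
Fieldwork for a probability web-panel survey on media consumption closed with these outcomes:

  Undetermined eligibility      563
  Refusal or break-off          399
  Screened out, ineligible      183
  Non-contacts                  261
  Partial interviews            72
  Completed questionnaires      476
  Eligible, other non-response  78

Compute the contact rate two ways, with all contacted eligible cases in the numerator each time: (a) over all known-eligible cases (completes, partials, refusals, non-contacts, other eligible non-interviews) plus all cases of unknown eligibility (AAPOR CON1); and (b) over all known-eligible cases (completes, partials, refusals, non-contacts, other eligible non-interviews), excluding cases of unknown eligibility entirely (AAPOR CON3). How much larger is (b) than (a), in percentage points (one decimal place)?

Numerator → 476 + 72 + 399 + 78 = 1025
Denom → 476 + 72 + 399 + 261 + 78 + 563 = 1849
CON1 = 1025 / 1849 = 0.5544
Denom → 476 + 72 + 399 + 261 + 78 = 1286
CON3 = 1025 / 1286 = 0.7970
Difference = 79.70 − 55.44 = 24.26 percentage points

24.3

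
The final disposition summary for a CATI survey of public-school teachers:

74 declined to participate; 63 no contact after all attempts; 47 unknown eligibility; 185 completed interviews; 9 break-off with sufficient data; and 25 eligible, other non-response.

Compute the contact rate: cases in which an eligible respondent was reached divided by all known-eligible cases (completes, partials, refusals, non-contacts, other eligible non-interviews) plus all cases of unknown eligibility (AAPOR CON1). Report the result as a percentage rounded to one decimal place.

72.7%

Top: 185 + 9 + 74 + 25 = 293
Denominator: 185 + 9 + 74 + 63 + 25 + 47 = 403
CON1 = 293 / 403 = 0.7270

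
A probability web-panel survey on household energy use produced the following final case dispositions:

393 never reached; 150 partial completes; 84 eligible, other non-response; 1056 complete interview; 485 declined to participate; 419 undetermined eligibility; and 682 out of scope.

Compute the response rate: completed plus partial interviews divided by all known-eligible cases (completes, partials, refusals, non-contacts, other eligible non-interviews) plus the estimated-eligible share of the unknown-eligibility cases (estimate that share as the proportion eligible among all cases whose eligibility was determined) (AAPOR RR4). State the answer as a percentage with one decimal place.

48.5%

Num → 1056 + 150 = 1206
Known eligible → 1056 + 150 + 485 + 393 + 84 = 2168
e = 2168 / (2168 + 682) = 2168 / 2850 = 0.7607
e × U → 0.7607 × 419 = 318.73
Denominator → 2168 + 318.73 = 2486.73
RR4 = 1206 / 2486.73 = 0.4850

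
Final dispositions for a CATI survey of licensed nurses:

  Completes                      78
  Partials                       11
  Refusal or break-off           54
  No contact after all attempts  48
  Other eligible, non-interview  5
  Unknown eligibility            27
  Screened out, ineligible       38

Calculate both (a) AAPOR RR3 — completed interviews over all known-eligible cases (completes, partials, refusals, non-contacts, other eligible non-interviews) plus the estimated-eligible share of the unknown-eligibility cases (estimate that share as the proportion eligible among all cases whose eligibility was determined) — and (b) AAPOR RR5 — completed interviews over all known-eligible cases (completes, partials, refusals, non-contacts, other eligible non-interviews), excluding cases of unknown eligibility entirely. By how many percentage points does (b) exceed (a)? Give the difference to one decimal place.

Numerator → 78
Determined eligible → 78 + 11 + 54 + 48 + 5 = 196
e = 196 / (196 + 38) = 196 / 234 = 0.8376
e × U → 0.8376 × 27 = 22.62
Base → 196 + 22.62 = 218.62
RR3 = 78 / 218.62 = 0.3568
Base → 78 + 11 + 54 + 48 + 5 = 196
RR5 = 78 / 196 = 0.3980
Difference = 39.80 − 35.68 = 4.12 percentage points

4.1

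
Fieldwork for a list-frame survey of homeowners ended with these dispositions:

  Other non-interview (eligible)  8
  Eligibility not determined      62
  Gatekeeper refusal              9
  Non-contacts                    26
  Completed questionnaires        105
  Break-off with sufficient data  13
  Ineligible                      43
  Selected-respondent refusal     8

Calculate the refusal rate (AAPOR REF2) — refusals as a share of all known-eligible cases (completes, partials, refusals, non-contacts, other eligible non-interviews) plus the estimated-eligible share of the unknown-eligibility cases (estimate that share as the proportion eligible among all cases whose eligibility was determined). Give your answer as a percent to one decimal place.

Refusal or break-off = 9 + 8 = 17
Numerator: 17
Eligible (known): 105 + 13 + 17 + 26 + 8 = 169
e = 169 / (169 + 43) = 169 / 212 = 0.7972
e × U: 0.7972 × 62 = 49.43
Denominator: 169 + 49.43 = 218.43
REF2 = 17 / 218.43 = 0.0778

7.8%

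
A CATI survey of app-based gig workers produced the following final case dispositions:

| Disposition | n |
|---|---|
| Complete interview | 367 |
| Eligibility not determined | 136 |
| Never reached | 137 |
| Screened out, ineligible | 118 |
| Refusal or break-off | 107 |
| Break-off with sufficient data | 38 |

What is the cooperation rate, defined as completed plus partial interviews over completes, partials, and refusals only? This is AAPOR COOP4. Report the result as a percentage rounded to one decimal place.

Numerator → 367 + 38 = 405
Denominator → 367 + 38 + 107 = 512
COOP4 = 405 / 512 = 0.7910

79.1%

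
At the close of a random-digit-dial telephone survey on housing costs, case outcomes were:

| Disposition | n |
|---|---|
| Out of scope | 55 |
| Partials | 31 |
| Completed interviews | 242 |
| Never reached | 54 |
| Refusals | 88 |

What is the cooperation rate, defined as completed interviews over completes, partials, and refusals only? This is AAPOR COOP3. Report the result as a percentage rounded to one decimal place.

67.0%

Num: 242
Denominator: 242 + 31 + 88 = 361
COOP3 = 242 / 361 = 0.6704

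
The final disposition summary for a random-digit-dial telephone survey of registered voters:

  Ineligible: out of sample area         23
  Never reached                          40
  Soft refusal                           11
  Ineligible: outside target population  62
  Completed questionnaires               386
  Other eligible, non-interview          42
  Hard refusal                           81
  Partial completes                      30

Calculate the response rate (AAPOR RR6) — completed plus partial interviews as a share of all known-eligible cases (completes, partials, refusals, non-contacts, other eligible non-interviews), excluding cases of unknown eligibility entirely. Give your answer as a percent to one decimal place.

Refused = 81 + 11 = 92
Not eligible = 62 + 23 = 85
Num: 386 + 30 = 416
Denom: 386 + 30 + 92 + 40 + 42 = 590
RR6 = 416 / 590 = 0.7051

70.5%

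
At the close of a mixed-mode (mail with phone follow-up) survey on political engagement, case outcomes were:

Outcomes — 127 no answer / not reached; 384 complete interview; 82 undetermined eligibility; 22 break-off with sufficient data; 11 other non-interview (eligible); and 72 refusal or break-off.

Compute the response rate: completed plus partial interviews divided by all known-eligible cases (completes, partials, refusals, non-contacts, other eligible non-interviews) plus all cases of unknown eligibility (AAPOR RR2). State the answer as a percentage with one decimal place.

Numerator = 384 + 22 = 406
Base = 384 + 22 + 72 + 127 + 11 + 82 = 698
RR2 = 406 / 698 = 0.5817

58.2%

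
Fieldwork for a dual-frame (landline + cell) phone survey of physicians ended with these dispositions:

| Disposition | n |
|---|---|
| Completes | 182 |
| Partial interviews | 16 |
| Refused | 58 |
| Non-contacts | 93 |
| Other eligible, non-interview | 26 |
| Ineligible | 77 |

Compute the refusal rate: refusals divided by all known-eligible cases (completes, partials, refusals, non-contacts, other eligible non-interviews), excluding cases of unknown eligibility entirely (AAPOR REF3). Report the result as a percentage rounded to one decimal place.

15.5%

Num = 58
Base = 182 + 16 + 58 + 93 + 26 = 375
REF3 = 58 / 375 = 0.1547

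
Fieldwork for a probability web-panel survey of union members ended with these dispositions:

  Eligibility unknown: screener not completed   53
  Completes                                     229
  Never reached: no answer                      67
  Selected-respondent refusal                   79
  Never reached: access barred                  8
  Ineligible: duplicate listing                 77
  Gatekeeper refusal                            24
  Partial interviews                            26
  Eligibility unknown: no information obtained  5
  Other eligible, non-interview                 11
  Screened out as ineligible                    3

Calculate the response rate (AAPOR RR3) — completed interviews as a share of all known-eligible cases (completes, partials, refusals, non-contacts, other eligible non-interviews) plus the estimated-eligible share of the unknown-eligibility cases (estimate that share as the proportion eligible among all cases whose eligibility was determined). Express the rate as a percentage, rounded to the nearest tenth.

Refused = 24 + 79 = 103
Never reached = 67 + 8 = 75
Unknown if eligible = 53 + 5 = 58
Not eligible = 3 + 77 = 80
Num: 229
Eligible (known): 229 + 26 + 103 + 75 + 11 = 444
e = 444 / (444 + 80) = 444 / 524 = 0.8473
Estimated eligible among unknowns: 0.8473 × 58 = 49.14
Denominator: 444 + 49.14 = 493.14
RR3 = 229 / 493.14 = 0.4644

46.4%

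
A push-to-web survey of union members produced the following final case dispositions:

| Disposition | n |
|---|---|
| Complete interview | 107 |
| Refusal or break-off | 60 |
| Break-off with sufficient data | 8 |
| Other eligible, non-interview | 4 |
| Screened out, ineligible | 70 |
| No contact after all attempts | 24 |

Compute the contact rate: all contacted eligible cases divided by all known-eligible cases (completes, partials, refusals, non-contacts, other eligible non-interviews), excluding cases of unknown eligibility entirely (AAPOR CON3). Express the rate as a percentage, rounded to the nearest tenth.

88.2%

Num → 107 + 8 + 60 + 4 = 179
Denominator → 107 + 8 + 60 + 24 + 4 = 203
CON3 = 179 / 203 = 0.8818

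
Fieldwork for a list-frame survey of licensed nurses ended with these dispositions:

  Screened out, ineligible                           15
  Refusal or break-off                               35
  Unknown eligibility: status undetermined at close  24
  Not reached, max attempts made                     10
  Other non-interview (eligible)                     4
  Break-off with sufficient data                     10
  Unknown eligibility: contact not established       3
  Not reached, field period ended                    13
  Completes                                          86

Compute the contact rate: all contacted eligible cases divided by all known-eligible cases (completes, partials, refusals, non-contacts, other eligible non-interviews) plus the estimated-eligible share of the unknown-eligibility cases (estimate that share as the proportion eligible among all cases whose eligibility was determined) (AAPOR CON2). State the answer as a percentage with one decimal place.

73.9%

Never reached = 13 + 10 = 23
Unknown if eligible = 3 + 24 = 27
Top = 86 + 10 + 35 + 4 = 135
Known eligible = 86 + 10 + 35 + 23 + 4 = 158
e = 158 / (158 + 15) = 158 / 173 = 0.9133
Eligible share of unknowns = 0.9133 × 27 = 24.66
Base = 158 + 24.66 = 182.66
CON2 = 135 / 182.66 = 0.7391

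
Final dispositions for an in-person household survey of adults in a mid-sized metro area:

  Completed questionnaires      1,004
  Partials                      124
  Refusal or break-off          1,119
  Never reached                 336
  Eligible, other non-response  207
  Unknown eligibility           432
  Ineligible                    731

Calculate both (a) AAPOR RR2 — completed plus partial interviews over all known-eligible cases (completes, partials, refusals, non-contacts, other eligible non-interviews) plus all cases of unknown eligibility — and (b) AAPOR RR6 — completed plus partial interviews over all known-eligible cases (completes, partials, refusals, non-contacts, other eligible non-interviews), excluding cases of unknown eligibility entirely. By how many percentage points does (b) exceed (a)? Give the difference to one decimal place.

Top = 1004 + 124 = 1128
Denom = 1004 + 124 + 1119 + 336 + 207 + 432 = 3222
RR2 = 1128 / 3222 = 0.3501
Denom = 1004 + 124 + 1119 + 336 + 207 = 2790
RR6 = 1128 / 2790 = 0.4043
Difference = 40.43 − 35.01 = 5.42 percentage points

5.4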